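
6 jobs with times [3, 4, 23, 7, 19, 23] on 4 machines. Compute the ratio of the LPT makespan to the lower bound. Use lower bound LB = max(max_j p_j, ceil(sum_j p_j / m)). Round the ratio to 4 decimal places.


LPT order: [23, 23, 19, 7, 4, 3]
Machine loads after assignment: [23, 23, 19, 14]
LPT makespan = 23
Lower bound = max(max_job, ceil(total/4)) = max(23, 20) = 23
Ratio = 23 / 23 = 1.0

1.0


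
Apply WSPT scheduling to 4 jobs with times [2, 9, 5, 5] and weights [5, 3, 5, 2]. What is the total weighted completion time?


Compute p/w ratios and sort ascending (WSPT): [(2, 5), (5, 5), (5, 2), (9, 3)]
Compute weighted completion times:
  Job (p=2,w=5): C=2, w*C=5*2=10
  Job (p=5,w=5): C=7, w*C=5*7=35
  Job (p=5,w=2): C=12, w*C=2*12=24
  Job (p=9,w=3): C=21, w*C=3*21=63
Total weighted completion time = 132

132


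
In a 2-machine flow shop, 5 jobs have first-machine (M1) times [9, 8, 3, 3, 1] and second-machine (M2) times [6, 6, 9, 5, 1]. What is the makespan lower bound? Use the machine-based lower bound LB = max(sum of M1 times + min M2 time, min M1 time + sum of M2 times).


LB1 = sum(M1 times) + min(M2 times) = 24 + 1 = 25
LB2 = min(M1 times) + sum(M2 times) = 1 + 27 = 28
Lower bound = max(LB1, LB2) = max(25, 28) = 28

28


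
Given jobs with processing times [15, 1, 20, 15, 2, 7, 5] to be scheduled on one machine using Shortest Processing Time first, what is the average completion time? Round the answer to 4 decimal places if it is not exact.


Sort jobs by processing time (SPT order): [1, 2, 5, 7, 15, 15, 20]
Compute completion times sequentially:
  Job 1: processing = 1, completes at 1
  Job 2: processing = 2, completes at 3
  Job 3: processing = 5, completes at 8
  Job 4: processing = 7, completes at 15
  Job 5: processing = 15, completes at 30
  Job 6: processing = 15, completes at 45
  Job 7: processing = 20, completes at 65
Sum of completion times = 167
Average completion time = 167/7 = 23.8571

23.8571


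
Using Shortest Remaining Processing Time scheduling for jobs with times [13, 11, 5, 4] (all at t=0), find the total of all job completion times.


Since all jobs arrive at t=0, SRPT equals SPT ordering.
SPT order: [4, 5, 11, 13]
Completion times:
  Job 1: p=4, C=4
  Job 2: p=5, C=9
  Job 3: p=11, C=20
  Job 4: p=13, C=33
Total completion time = 4 + 9 + 20 + 33 = 66

66


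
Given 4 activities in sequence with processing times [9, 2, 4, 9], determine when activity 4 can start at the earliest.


Activity 4 starts after activities 1 through 3 complete.
Predecessor durations: [9, 2, 4]
ES = 9 + 2 + 4 = 15

15


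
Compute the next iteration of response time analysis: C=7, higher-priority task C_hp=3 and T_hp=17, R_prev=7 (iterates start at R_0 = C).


R_next = C + ceil(R_prev / T_hp) * C_hp
ceil(7 / 17) = ceil(0.4118) = 1
Interference = 1 * 3 = 3
R_next = 7 + 3 = 10

10


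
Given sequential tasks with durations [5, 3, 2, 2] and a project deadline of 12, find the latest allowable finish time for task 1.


LF(activity 1) = deadline - sum of successor durations
Successors: activities 2 through 4 with durations [3, 2, 2]
Sum of successor durations = 7
LF = 12 - 7 = 5

5


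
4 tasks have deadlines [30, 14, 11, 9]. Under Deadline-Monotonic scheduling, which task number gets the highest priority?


Sort tasks by relative deadline (ascending):
  Task 4: deadline = 9
  Task 3: deadline = 11
  Task 2: deadline = 14
  Task 1: deadline = 30
Priority order (highest first): [4, 3, 2, 1]
Highest priority task = 4

4


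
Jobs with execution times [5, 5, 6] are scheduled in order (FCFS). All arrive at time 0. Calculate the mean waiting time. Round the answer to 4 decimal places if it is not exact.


FCFS order (as given): [5, 5, 6]
Waiting times:
  Job 1: wait = 0
  Job 2: wait = 5
  Job 3: wait = 10
Sum of waiting times = 15
Average waiting time = 15/3 = 5.0

5.0


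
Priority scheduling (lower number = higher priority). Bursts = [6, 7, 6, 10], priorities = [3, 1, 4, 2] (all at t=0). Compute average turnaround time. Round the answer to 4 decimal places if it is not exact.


Sort by priority (ascending = highest first):
Order: [(1, 7), (2, 10), (3, 6), (4, 6)]
Completion times:
  Priority 1, burst=7, C=7
  Priority 2, burst=10, C=17
  Priority 3, burst=6, C=23
  Priority 4, burst=6, C=29
Average turnaround = 76/4 = 19.0

19.0


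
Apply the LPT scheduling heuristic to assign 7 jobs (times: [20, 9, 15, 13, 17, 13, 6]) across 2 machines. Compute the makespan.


Sort jobs in decreasing order (LPT): [20, 17, 15, 13, 13, 9, 6]
Assign each job to the least loaded machine:
  Machine 1: jobs [20, 13, 9, 6], load = 48
  Machine 2: jobs [17, 15, 13], load = 45
Makespan = max load = 48

48


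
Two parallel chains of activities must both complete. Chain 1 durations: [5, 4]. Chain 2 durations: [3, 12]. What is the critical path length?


Path A total = 5 + 4 = 9
Path B total = 3 + 12 = 15
Critical path = longest path = max(9, 15) = 15

15


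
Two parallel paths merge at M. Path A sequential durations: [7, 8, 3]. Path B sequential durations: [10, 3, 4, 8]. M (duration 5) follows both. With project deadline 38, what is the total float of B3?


Forward pass: ES(B3) = sum of predecessors on chain B = 13
EF = ES + duration = 13 + 4 = 17
Backward pass: LF(M) = deadline = 38; LS(M) = 38 - 5 = 33
LF(B3) = LS(M) - sum(successors on chain B) = 33 - 8 = 25
LS = LF - duration = 25 - 4 = 21
Total float = LS - ES = 21 - 13 = 8

8


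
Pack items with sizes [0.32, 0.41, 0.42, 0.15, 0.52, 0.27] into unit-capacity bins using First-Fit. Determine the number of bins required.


Place items sequentially using First-Fit:
  Item 0.32 -> new Bin 1
  Item 0.41 -> Bin 1 (now 0.73)
  Item 0.42 -> new Bin 2
  Item 0.15 -> Bin 1 (now 0.88)
  Item 0.52 -> Bin 2 (now 0.94)
  Item 0.27 -> new Bin 3
Total bins used = 3

3


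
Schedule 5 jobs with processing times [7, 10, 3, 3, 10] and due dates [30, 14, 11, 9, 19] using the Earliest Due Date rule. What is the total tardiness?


Sort by due date (EDD order): [(3, 9), (3, 11), (10, 14), (10, 19), (7, 30)]
Compute completion times and tardiness:
  Job 1: p=3, d=9, C=3, tardiness=max(0,3-9)=0
  Job 2: p=3, d=11, C=6, tardiness=max(0,6-11)=0
  Job 3: p=10, d=14, C=16, tardiness=max(0,16-14)=2
  Job 4: p=10, d=19, C=26, tardiness=max(0,26-19)=7
  Job 5: p=7, d=30, C=33, tardiness=max(0,33-30)=3
Total tardiness = 12

12


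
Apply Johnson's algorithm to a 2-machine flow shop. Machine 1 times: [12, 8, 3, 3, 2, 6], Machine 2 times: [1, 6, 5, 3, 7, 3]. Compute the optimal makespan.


Apply Johnson's rule:
  Group 1 (a <= b): [(5, 2, 7), (3, 3, 5), (4, 3, 3)]
  Group 2 (a > b): [(2, 8, 6), (6, 6, 3), (1, 12, 1)]
Optimal job order: [5, 3, 4, 2, 6, 1]
Schedule:
  Job 5: M1 done at 2, M2 done at 9
  Job 3: M1 done at 5, M2 done at 14
  Job 4: M1 done at 8, M2 done at 17
  Job 2: M1 done at 16, M2 done at 23
  Job 6: M1 done at 22, M2 done at 26
  Job 1: M1 done at 34, M2 done at 35
Makespan = 35

35


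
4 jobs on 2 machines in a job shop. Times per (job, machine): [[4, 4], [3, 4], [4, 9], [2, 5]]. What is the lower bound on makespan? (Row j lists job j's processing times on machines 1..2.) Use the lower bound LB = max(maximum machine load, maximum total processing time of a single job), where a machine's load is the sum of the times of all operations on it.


Machine loads:
  Machine 1: 4 + 3 + 4 + 2 = 13
  Machine 2: 4 + 4 + 9 + 5 = 22
Max machine load = 22
Job totals:
  Job 1: 8
  Job 2: 7
  Job 3: 13
  Job 4: 7
Max job total = 13
Lower bound = max(22, 13) = 22

22


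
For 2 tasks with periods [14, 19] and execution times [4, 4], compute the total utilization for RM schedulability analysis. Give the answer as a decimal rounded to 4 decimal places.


Compute individual utilizations (exact fractions):
  Task 1: C/T = 4/14 = 2/7 (approx. 0.2857)
  Task 2: C/T = 4/19 (approx. 0.2105)
Total utilization U = 2/7 + 4/19 = 66/133
Rounded to 4 decimal places: U = 0.4962
RM (Liu & Layland) bound for 2 tasks = 0.828427; compare with U = 66/133 (approx. 0.496241)
U <= bound, so schedulable by RM sufficient condition.

0.4962


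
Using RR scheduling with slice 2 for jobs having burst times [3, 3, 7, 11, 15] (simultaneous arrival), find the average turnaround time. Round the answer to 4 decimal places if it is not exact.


Time quantum = 2
Execution trace:
  J1 runs 2 units, time = 2
  J2 runs 2 units, time = 4
  J3 runs 2 units, time = 6
  J4 runs 2 units, time = 8
  J5 runs 2 units, time = 10
  J1 runs 1 units, time = 11
  J2 runs 1 units, time = 12
  J3 runs 2 units, time = 14
  J4 runs 2 units, time = 16
  J5 runs 2 units, time = 18
  J3 runs 2 units, time = 20
  J4 runs 2 units, time = 22
  J5 runs 2 units, time = 24
  J3 runs 1 units, time = 25
  J4 runs 2 units, time = 27
  J5 runs 2 units, time = 29
  J4 runs 2 units, time = 31
  J5 runs 2 units, time = 33
  J4 runs 1 units, time = 34
  J5 runs 2 units, time = 36
  J5 runs 2 units, time = 38
  J5 runs 1 units, time = 39
Finish times: [11, 12, 25, 34, 39]
Average turnaround = 121/5 = 24.2

24.2


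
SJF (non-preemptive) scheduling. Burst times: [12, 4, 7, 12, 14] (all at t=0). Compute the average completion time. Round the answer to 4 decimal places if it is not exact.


SJF order (ascending): [4, 7, 12, 12, 14]
Completion times:
  Job 1: burst=4, C=4
  Job 2: burst=7, C=11
  Job 3: burst=12, C=23
  Job 4: burst=12, C=35
  Job 5: burst=14, C=49
Average completion = 122/5 = 24.4

24.4


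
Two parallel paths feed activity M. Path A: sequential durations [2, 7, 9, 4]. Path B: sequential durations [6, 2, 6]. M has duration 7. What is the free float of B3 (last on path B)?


ES(B3) = sum of predecessors on chain B = 8
EF(B3) = ES + duration = 8 + 6 = 14
Successor of B3 is M. ES(M) = max(sum(A), sum(B)) = max(22, 14) = 22
Free float = ES(successor) - EF(current) = 22 - 14 = 8

8


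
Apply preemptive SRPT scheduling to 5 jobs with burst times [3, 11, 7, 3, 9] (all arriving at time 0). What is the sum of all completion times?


Since all jobs arrive at t=0, SRPT equals SPT ordering.
SPT order: [3, 3, 7, 9, 11]
Completion times:
  Job 1: p=3, C=3
  Job 2: p=3, C=6
  Job 3: p=7, C=13
  Job 4: p=9, C=22
  Job 5: p=11, C=33
Total completion time = 3 + 6 + 13 + 22 + 33 = 77

77


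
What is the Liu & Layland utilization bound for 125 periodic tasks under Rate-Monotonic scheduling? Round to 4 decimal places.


Compute 2^(1/125) = 1.0055605804
Subtract 1: 1.0055605804 - 1 = 0.0055605804
Multiply by n: 125 * 0.0055605804 = 0.6950725500
Round to 4 dp: 0.6951

0.6951


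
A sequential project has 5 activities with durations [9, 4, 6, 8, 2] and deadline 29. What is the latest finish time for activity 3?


LF(activity 3) = deadline - sum of successor durations
Successors: activities 4 through 5 with durations [8, 2]
Sum of successor durations = 10
LF = 29 - 10 = 19

19


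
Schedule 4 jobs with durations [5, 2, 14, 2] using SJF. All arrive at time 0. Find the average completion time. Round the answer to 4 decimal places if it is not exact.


SJF order (ascending): [2, 2, 5, 14]
Completion times:
  Job 1: burst=2, C=2
  Job 2: burst=2, C=4
  Job 3: burst=5, C=9
  Job 4: burst=14, C=23
Average completion = 38/4 = 9.5

9.5


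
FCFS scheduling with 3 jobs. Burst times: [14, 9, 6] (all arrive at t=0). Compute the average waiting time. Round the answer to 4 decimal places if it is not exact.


FCFS order (as given): [14, 9, 6]
Waiting times:
  Job 1: wait = 0
  Job 2: wait = 14
  Job 3: wait = 23
Sum of waiting times = 37
Average waiting time = 37/3 = 12.3333

12.3333


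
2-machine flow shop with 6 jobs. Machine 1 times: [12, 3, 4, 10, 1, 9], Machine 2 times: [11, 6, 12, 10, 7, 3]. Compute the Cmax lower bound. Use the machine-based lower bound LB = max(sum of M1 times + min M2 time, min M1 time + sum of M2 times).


LB1 = sum(M1 times) + min(M2 times) = 39 + 3 = 42
LB2 = min(M1 times) + sum(M2 times) = 1 + 49 = 50
Lower bound = max(LB1, LB2) = max(42, 50) = 50

50


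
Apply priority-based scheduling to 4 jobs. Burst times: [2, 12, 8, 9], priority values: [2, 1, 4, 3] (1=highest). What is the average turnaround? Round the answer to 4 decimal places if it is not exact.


Sort by priority (ascending = highest first):
Order: [(1, 12), (2, 2), (3, 9), (4, 8)]
Completion times:
  Priority 1, burst=12, C=12
  Priority 2, burst=2, C=14
  Priority 3, burst=9, C=23
  Priority 4, burst=8, C=31
Average turnaround = 80/4 = 20.0

20.0


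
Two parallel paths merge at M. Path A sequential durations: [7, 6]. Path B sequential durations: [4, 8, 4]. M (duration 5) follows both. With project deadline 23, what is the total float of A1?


Forward pass: ES(A1) = sum of predecessors on chain A = 0
EF = ES + duration = 0 + 7 = 7
Backward pass: LF(M) = deadline = 23; LS(M) = 23 - 5 = 18
LF(A1) = LS(M) - sum(successors on chain A) = 18 - 6 = 12
LS = LF - duration = 12 - 7 = 5
Total float = LS - ES = 5 - 0 = 5

5


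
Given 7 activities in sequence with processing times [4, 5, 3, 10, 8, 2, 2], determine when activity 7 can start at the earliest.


Activity 7 starts after activities 1 through 6 complete.
Predecessor durations: [4, 5, 3, 10, 8, 2]
ES = 4 + 5 + 3 + 10 + 8 + 2 = 32

32


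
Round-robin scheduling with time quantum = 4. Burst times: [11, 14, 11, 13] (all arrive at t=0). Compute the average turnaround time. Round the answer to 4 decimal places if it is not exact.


Time quantum = 4
Execution trace:
  J1 runs 4 units, time = 4
  J2 runs 4 units, time = 8
  J3 runs 4 units, time = 12
  J4 runs 4 units, time = 16
  J1 runs 4 units, time = 20
  J2 runs 4 units, time = 24
  J3 runs 4 units, time = 28
  J4 runs 4 units, time = 32
  J1 runs 3 units, time = 35
  J2 runs 4 units, time = 39
  J3 runs 3 units, time = 42
  J4 runs 4 units, time = 46
  J2 runs 2 units, time = 48
  J4 runs 1 units, time = 49
Finish times: [35, 48, 42, 49]
Average turnaround = 174/4 = 43.5

43.5


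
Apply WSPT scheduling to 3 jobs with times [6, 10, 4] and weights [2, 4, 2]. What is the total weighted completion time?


Compute p/w ratios and sort ascending (WSPT): [(4, 2), (10, 4), (6, 2)]
Compute weighted completion times:
  Job (p=4,w=2): C=4, w*C=2*4=8
  Job (p=10,w=4): C=14, w*C=4*14=56
  Job (p=6,w=2): C=20, w*C=2*20=40
Total weighted completion time = 104

104


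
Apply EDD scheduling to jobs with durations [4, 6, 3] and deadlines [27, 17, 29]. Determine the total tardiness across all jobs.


Sort by due date (EDD order): [(6, 17), (4, 27), (3, 29)]
Compute completion times and tardiness:
  Job 1: p=6, d=17, C=6, tardiness=max(0,6-17)=0
  Job 2: p=4, d=27, C=10, tardiness=max(0,10-27)=0
  Job 3: p=3, d=29, C=13, tardiness=max(0,13-29)=0
Total tardiness = 0

0


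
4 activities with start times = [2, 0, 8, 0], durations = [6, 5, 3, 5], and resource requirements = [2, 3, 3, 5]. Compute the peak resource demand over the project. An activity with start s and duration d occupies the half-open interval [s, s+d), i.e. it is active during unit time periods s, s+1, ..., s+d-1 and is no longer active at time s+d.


Each activity i is active on [start_i, start_i + duration_i).
Compute total resource usage per time slot:
  t=0: active resources = [3, 5], total = 8
  t=1: active resources = [3, 5], total = 8
  t=2: active resources = [2, 3, 5], total = 10
  t=3: active resources = [2, 3, 5], total = 10
  t=4: active resources = [2, 3, 5], total = 10
  t=5: active resources = [2], total = 2
  t=6: active resources = [2], total = 2
  t=7: active resources = [2], total = 2
  t=8: active resources = [3], total = 3
  t=9: active resources = [3], total = 3
  t=10: active resources = [3], total = 3
Peak resource demand = 10

10


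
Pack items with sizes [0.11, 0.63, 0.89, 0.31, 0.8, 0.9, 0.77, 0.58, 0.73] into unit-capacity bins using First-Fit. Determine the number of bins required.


Place items sequentially using First-Fit:
  Item 0.11 -> new Bin 1
  Item 0.63 -> Bin 1 (now 0.74)
  Item 0.89 -> new Bin 2
  Item 0.31 -> new Bin 3
  Item 0.8 -> new Bin 4
  Item 0.9 -> new Bin 5
  Item 0.77 -> new Bin 6
  Item 0.58 -> Bin 3 (now 0.89)
  Item 0.73 -> new Bin 7
Total bins used = 7

7


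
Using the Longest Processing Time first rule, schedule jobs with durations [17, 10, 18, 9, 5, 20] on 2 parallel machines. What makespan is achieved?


Sort jobs in decreasing order (LPT): [20, 18, 17, 10, 9, 5]
Assign each job to the least loaded machine:
  Machine 1: jobs [20, 10, 9], load = 39
  Machine 2: jobs [18, 17, 5], load = 40
Makespan = max load = 40

40


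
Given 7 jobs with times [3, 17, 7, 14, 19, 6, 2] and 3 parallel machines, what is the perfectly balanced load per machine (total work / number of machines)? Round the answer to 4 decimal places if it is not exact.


Total processing time = 3 + 17 + 7 + 14 + 19 + 6 + 2 = 68
Number of machines = 3
Ideal balanced load = 68 / 3 = 22.6667

22.6667


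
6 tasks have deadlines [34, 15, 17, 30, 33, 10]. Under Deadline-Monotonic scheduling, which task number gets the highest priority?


Sort tasks by relative deadline (ascending):
  Task 6: deadline = 10
  Task 2: deadline = 15
  Task 3: deadline = 17
  Task 4: deadline = 30
  Task 5: deadline = 33
  Task 1: deadline = 34
Priority order (highest first): [6, 2, 3, 4, 5, 1]
Highest priority task = 6

6


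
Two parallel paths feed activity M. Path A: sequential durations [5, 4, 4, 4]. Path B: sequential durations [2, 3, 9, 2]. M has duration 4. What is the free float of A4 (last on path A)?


ES(A4) = sum of predecessors on chain A = 13
EF(A4) = ES + duration = 13 + 4 = 17
Successor of A4 is M. ES(M) = max(sum(A), sum(B)) = max(17, 16) = 17
Free float = ES(successor) - EF(current) = 17 - 17 = 0

0


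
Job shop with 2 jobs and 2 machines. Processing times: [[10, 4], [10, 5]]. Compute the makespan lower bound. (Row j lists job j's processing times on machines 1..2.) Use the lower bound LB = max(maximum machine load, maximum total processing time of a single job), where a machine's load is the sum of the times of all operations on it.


Machine loads:
  Machine 1: 10 + 10 = 20
  Machine 2: 4 + 5 = 9
Max machine load = 20
Job totals:
  Job 1: 14
  Job 2: 15
Max job total = 15
Lower bound = max(20, 15) = 20

20


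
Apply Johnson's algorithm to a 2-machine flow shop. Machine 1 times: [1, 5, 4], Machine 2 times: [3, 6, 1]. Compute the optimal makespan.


Apply Johnson's rule:
  Group 1 (a <= b): [(1, 1, 3), (2, 5, 6)]
  Group 2 (a > b): [(3, 4, 1)]
Optimal job order: [1, 2, 3]
Schedule:
  Job 1: M1 done at 1, M2 done at 4
  Job 2: M1 done at 6, M2 done at 12
  Job 3: M1 done at 10, M2 done at 13
Makespan = 13

13


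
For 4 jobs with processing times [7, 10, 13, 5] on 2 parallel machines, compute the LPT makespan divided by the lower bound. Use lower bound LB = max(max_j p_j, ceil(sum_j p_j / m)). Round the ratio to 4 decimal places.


LPT order: [13, 10, 7, 5]
Machine loads after assignment: [18, 17]
LPT makespan = 18
Lower bound = max(max_job, ceil(total/2)) = max(13, 18) = 18
Ratio = 18 / 18 = 1.0

1.0


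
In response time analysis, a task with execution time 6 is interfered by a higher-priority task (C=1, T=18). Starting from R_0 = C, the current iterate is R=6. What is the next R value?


R_next = C + ceil(R_prev / T_hp) * C_hp
ceil(6 / 18) = ceil(0.3333) = 1
Interference = 1 * 1 = 1
R_next = 6 + 1 = 7

7


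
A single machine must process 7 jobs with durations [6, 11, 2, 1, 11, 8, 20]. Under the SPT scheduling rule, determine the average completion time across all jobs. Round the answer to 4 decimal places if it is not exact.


Sort jobs by processing time (SPT order): [1, 2, 6, 8, 11, 11, 20]
Compute completion times sequentially:
  Job 1: processing = 1, completes at 1
  Job 2: processing = 2, completes at 3
  Job 3: processing = 6, completes at 9
  Job 4: processing = 8, completes at 17
  Job 5: processing = 11, completes at 28
  Job 6: processing = 11, completes at 39
  Job 7: processing = 20, completes at 59
Sum of completion times = 156
Average completion time = 156/7 = 22.2857

22.2857


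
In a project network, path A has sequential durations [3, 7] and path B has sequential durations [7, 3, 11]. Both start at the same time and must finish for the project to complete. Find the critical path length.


Path A total = 3 + 7 = 10
Path B total = 7 + 3 + 11 = 21
Critical path = longest path = max(10, 21) = 21

21


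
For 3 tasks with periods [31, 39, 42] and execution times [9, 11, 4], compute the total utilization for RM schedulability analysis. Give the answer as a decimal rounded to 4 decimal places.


Compute individual utilizations (exact fractions):
  Task 1: C/T = 9/31 (approx. 0.2903)
  Task 2: C/T = 11/39 (approx. 0.2821)
  Task 3: C/T = 4/42 = 2/21 (approx. 0.0952)
Total utilization U = 9/31 + 11/39 + 2/21 = 5650/8463
Rounded to 4 decimal places: U = 0.6676
RM (Liu & Layland) bound for 3 tasks = 0.779763; compare with U = 5650/8463 (approx. 0.667612)
U <= bound, so schedulable by RM sufficient condition.

0.6676


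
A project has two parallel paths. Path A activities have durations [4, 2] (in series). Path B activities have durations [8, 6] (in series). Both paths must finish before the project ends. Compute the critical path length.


Path A total = 4 + 2 = 6
Path B total = 8 + 6 = 14
Critical path = longest path = max(6, 14) = 14

14


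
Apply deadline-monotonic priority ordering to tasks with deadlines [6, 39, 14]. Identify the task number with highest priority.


Sort tasks by relative deadline (ascending):
  Task 1: deadline = 6
  Task 3: deadline = 14
  Task 2: deadline = 39
Priority order (highest first): [1, 3, 2]
Highest priority task = 1

1


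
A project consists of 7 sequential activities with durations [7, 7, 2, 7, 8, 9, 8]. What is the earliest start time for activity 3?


Activity 3 starts after activities 1 through 2 complete.
Predecessor durations: [7, 7]
ES = 7 + 7 = 14

14


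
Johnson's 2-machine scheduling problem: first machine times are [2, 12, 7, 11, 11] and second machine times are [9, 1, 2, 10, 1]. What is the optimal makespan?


Apply Johnson's rule:
  Group 1 (a <= b): [(1, 2, 9)]
  Group 2 (a > b): [(4, 11, 10), (3, 7, 2), (2, 12, 1), (5, 11, 1)]
Optimal job order: [1, 4, 3, 2, 5]
Schedule:
  Job 1: M1 done at 2, M2 done at 11
  Job 4: M1 done at 13, M2 done at 23
  Job 3: M1 done at 20, M2 done at 25
  Job 2: M1 done at 32, M2 done at 33
  Job 5: M1 done at 43, M2 done at 44
Makespan = 44

44


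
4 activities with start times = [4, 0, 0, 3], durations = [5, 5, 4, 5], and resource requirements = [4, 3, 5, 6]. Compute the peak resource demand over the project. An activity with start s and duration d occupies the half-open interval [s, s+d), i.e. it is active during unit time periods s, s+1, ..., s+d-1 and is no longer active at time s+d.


Each activity i is active on [start_i, start_i + duration_i).
Compute total resource usage per time slot:
  t=0: active resources = [3, 5], total = 8
  t=1: active resources = [3, 5], total = 8
  t=2: active resources = [3, 5], total = 8
  t=3: active resources = [3, 5, 6], total = 14
  t=4: active resources = [4, 3, 6], total = 13
  t=5: active resources = [4, 6], total = 10
  t=6: active resources = [4, 6], total = 10
  t=7: active resources = [4, 6], total = 10
  t=8: active resources = [4], total = 4
Peak resource demand = 14

14


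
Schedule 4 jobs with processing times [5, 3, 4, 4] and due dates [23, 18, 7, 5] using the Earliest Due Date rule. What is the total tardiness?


Sort by due date (EDD order): [(4, 5), (4, 7), (3, 18), (5, 23)]
Compute completion times and tardiness:
  Job 1: p=4, d=5, C=4, tardiness=max(0,4-5)=0
  Job 2: p=4, d=7, C=8, tardiness=max(0,8-7)=1
  Job 3: p=3, d=18, C=11, tardiness=max(0,11-18)=0
  Job 4: p=5, d=23, C=16, tardiness=max(0,16-23)=0
Total tardiness = 1

1


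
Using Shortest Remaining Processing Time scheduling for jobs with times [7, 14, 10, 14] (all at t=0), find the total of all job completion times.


Since all jobs arrive at t=0, SRPT equals SPT ordering.
SPT order: [7, 10, 14, 14]
Completion times:
  Job 1: p=7, C=7
  Job 2: p=10, C=17
  Job 3: p=14, C=31
  Job 4: p=14, C=45
Total completion time = 7 + 17 + 31 + 45 = 100

100


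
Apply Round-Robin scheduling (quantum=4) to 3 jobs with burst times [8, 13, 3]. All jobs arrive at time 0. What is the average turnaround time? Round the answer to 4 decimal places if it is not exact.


Time quantum = 4
Execution trace:
  J1 runs 4 units, time = 4
  J2 runs 4 units, time = 8
  J3 runs 3 units, time = 11
  J1 runs 4 units, time = 15
  J2 runs 4 units, time = 19
  J2 runs 4 units, time = 23
  J2 runs 1 units, time = 24
Finish times: [15, 24, 11]
Average turnaround = 50/3 = 16.6667

16.6667


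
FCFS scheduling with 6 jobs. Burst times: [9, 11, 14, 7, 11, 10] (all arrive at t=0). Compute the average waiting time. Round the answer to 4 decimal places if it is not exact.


FCFS order (as given): [9, 11, 14, 7, 11, 10]
Waiting times:
  Job 1: wait = 0
  Job 2: wait = 9
  Job 3: wait = 20
  Job 4: wait = 34
  Job 5: wait = 41
  Job 6: wait = 52
Sum of waiting times = 156
Average waiting time = 156/6 = 26.0

26.0


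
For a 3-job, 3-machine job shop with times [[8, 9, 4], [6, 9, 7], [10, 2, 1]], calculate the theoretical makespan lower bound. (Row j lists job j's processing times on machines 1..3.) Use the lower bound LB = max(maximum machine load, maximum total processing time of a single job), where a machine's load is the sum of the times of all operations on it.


Machine loads:
  Machine 1: 8 + 6 + 10 = 24
  Machine 2: 9 + 9 + 2 = 20
  Machine 3: 4 + 7 + 1 = 12
Max machine load = 24
Job totals:
  Job 1: 21
  Job 2: 22
  Job 3: 13
Max job total = 22
Lower bound = max(24, 22) = 24

24


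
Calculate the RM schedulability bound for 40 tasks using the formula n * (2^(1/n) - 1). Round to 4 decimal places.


Compute 2^(1/40) = 1.0174796921
Subtract 1: 1.0174796921 - 1 = 0.0174796921
Multiply by n: 40 * 0.0174796921 = 0.6991876840
Round to 4 dp: 0.6992

0.6992


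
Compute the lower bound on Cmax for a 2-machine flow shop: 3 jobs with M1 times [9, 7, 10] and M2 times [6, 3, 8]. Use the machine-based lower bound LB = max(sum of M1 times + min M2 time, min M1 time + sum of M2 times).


LB1 = sum(M1 times) + min(M2 times) = 26 + 3 = 29
LB2 = min(M1 times) + sum(M2 times) = 7 + 17 = 24
Lower bound = max(LB1, LB2) = max(29, 24) = 29

29


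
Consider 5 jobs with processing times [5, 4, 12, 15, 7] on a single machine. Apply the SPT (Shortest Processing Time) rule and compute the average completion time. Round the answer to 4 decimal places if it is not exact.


Sort jobs by processing time (SPT order): [4, 5, 7, 12, 15]
Compute completion times sequentially:
  Job 1: processing = 4, completes at 4
  Job 2: processing = 5, completes at 9
  Job 3: processing = 7, completes at 16
  Job 4: processing = 12, completes at 28
  Job 5: processing = 15, completes at 43
Sum of completion times = 100
Average completion time = 100/5 = 20.0

20.0


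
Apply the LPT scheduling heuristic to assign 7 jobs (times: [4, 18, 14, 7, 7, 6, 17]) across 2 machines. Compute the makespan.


Sort jobs in decreasing order (LPT): [18, 17, 14, 7, 7, 6, 4]
Assign each job to the least loaded machine:
  Machine 1: jobs [18, 7, 7, 4], load = 36
  Machine 2: jobs [17, 14, 6], load = 37
Makespan = max load = 37

37


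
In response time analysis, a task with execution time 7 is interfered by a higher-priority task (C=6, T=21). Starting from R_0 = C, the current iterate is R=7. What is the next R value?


R_next = C + ceil(R_prev / T_hp) * C_hp
ceil(7 / 21) = ceil(0.3333) = 1
Interference = 1 * 6 = 6
R_next = 7 + 6 = 13

13


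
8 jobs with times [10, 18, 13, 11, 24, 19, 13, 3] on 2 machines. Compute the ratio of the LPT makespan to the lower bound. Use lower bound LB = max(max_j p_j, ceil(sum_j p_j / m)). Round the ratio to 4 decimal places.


LPT order: [24, 19, 18, 13, 13, 11, 10, 3]
Machine loads after assignment: [53, 58]
LPT makespan = 58
Lower bound = max(max_job, ceil(total/2)) = max(24, 56) = 56
Ratio = 58 / 56 = 1.0357

1.0357


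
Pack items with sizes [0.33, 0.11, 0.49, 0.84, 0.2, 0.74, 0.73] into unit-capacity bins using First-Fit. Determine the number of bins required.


Place items sequentially using First-Fit:
  Item 0.33 -> new Bin 1
  Item 0.11 -> Bin 1 (now 0.44)
  Item 0.49 -> Bin 1 (now 0.93)
  Item 0.84 -> new Bin 2
  Item 0.2 -> new Bin 3
  Item 0.74 -> Bin 3 (now 0.94)
  Item 0.73 -> new Bin 4
Total bins used = 4

4


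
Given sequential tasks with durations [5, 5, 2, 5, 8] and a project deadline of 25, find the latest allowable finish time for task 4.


LF(activity 4) = deadline - sum of successor durations
Successors: activities 5 through 5 with durations [8]
Sum of successor durations = 8
LF = 25 - 8 = 17

17


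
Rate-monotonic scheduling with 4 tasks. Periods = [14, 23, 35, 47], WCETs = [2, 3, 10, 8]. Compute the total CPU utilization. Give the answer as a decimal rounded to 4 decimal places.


Compute individual utilizations (exact fractions):
  Task 1: C/T = 2/14 = 1/7 (approx. 0.1429)
  Task 2: C/T = 3/23 (approx. 0.1304)
  Task 3: C/T = 10/35 = 2/7 (approx. 0.2857)
  Task 4: C/T = 8/47 (approx. 0.1702)
Total utilization U = 1/7 + 3/23 + 2/7 + 8/47 = 5518/7567
Rounded to 4 decimal places: U = 0.7292
RM (Liu & Layland) bound for 4 tasks = 0.756828; compare with U = 5518/7567 (approx. 0.729219)
U <= bound, so schedulable by RM sufficient condition.

0.7292


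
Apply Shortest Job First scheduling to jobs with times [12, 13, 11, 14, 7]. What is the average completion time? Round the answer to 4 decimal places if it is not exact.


SJF order (ascending): [7, 11, 12, 13, 14]
Completion times:
  Job 1: burst=7, C=7
  Job 2: burst=11, C=18
  Job 3: burst=12, C=30
  Job 4: burst=13, C=43
  Job 5: burst=14, C=57
Average completion = 155/5 = 31.0

31.0


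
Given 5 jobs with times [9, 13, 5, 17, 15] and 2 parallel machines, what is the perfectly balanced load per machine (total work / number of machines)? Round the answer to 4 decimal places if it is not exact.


Total processing time = 9 + 13 + 5 + 17 + 15 = 59
Number of machines = 2
Ideal balanced load = 59 / 2 = 29.5

29.5


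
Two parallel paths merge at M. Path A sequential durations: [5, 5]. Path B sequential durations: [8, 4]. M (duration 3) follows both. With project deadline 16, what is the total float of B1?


Forward pass: ES(B1) = sum of predecessors on chain B = 0
EF = ES + duration = 0 + 8 = 8
Backward pass: LF(M) = deadline = 16; LS(M) = 16 - 3 = 13
LF(B1) = LS(M) - sum(successors on chain B) = 13 - 4 = 9
LS = LF - duration = 9 - 8 = 1
Total float = LS - ES = 1 - 0 = 1

1


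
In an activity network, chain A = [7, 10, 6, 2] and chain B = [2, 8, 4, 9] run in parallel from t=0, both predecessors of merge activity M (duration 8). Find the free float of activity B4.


ES(B4) = sum of predecessors on chain B = 14
EF(B4) = ES + duration = 14 + 9 = 23
Successor of B4 is M. ES(M) = max(sum(A), sum(B)) = max(25, 23) = 25
Free float = ES(successor) - EF(current) = 25 - 23 = 2

2


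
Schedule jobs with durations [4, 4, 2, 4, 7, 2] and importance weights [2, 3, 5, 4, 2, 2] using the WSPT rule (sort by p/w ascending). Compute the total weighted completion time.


Compute p/w ratios and sort ascending (WSPT): [(2, 5), (4, 4), (2, 2), (4, 3), (4, 2), (7, 2)]
Compute weighted completion times:
  Job (p=2,w=5): C=2, w*C=5*2=10
  Job (p=4,w=4): C=6, w*C=4*6=24
  Job (p=2,w=2): C=8, w*C=2*8=16
  Job (p=4,w=3): C=12, w*C=3*12=36
  Job (p=4,w=2): C=16, w*C=2*16=32
  Job (p=7,w=2): C=23, w*C=2*23=46
Total weighted completion time = 164

164


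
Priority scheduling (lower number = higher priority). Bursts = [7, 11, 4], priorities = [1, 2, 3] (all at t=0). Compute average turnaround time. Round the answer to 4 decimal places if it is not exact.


Sort by priority (ascending = highest first):
Order: [(1, 7), (2, 11), (3, 4)]
Completion times:
  Priority 1, burst=7, C=7
  Priority 2, burst=11, C=18
  Priority 3, burst=4, C=22
Average turnaround = 47/3 = 15.6667

15.6667


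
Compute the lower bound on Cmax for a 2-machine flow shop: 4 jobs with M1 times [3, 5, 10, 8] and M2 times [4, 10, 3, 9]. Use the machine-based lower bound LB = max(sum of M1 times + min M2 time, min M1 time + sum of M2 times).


LB1 = sum(M1 times) + min(M2 times) = 26 + 3 = 29
LB2 = min(M1 times) + sum(M2 times) = 3 + 26 = 29
Lower bound = max(LB1, LB2) = max(29, 29) = 29

29


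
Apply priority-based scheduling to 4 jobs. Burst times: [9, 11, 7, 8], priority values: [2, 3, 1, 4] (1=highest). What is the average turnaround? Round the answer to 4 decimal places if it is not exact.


Sort by priority (ascending = highest first):
Order: [(1, 7), (2, 9), (3, 11), (4, 8)]
Completion times:
  Priority 1, burst=7, C=7
  Priority 2, burst=9, C=16
  Priority 3, burst=11, C=27
  Priority 4, burst=8, C=35
Average turnaround = 85/4 = 21.25

21.25


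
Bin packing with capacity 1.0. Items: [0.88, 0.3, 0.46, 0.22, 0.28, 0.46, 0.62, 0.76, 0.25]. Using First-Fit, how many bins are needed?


Place items sequentially using First-Fit:
  Item 0.88 -> new Bin 1
  Item 0.3 -> new Bin 2
  Item 0.46 -> Bin 2 (now 0.76)
  Item 0.22 -> Bin 2 (now 0.98)
  Item 0.28 -> new Bin 3
  Item 0.46 -> Bin 3 (now 0.74)
  Item 0.62 -> new Bin 4
  Item 0.76 -> new Bin 5
  Item 0.25 -> Bin 3 (now 0.99)
Total bins used = 5

5


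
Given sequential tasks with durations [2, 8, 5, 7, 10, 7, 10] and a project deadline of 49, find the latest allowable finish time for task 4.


LF(activity 4) = deadline - sum of successor durations
Successors: activities 5 through 7 with durations [10, 7, 10]
Sum of successor durations = 27
LF = 49 - 27 = 22

22


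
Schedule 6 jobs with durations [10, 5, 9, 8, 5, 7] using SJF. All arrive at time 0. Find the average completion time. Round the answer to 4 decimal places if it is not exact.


SJF order (ascending): [5, 5, 7, 8, 9, 10]
Completion times:
  Job 1: burst=5, C=5
  Job 2: burst=5, C=10
  Job 3: burst=7, C=17
  Job 4: burst=8, C=25
  Job 5: burst=9, C=34
  Job 6: burst=10, C=44
Average completion = 135/6 = 22.5

22.5


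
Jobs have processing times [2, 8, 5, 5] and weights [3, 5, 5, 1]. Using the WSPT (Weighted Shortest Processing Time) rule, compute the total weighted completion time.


Compute p/w ratios and sort ascending (WSPT): [(2, 3), (5, 5), (8, 5), (5, 1)]
Compute weighted completion times:
  Job (p=2,w=3): C=2, w*C=3*2=6
  Job (p=5,w=5): C=7, w*C=5*7=35
  Job (p=8,w=5): C=15, w*C=5*15=75
  Job (p=5,w=1): C=20, w*C=1*20=20
Total weighted completion time = 136

136


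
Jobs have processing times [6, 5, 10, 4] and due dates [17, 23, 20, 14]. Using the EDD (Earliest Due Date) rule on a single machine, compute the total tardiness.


Sort by due date (EDD order): [(4, 14), (6, 17), (10, 20), (5, 23)]
Compute completion times and tardiness:
  Job 1: p=4, d=14, C=4, tardiness=max(0,4-14)=0
  Job 2: p=6, d=17, C=10, tardiness=max(0,10-17)=0
  Job 3: p=10, d=20, C=20, tardiness=max(0,20-20)=0
  Job 4: p=5, d=23, C=25, tardiness=max(0,25-23)=2
Total tardiness = 2

2


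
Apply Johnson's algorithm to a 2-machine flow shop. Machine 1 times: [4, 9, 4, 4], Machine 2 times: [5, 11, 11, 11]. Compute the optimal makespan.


Apply Johnson's rule:
  Group 1 (a <= b): [(1, 4, 5), (3, 4, 11), (4, 4, 11), (2, 9, 11)]
  Group 2 (a > b): []
Optimal job order: [1, 3, 4, 2]
Schedule:
  Job 1: M1 done at 4, M2 done at 9
  Job 3: M1 done at 8, M2 done at 20
  Job 4: M1 done at 12, M2 done at 31
  Job 2: M1 done at 21, M2 done at 42
Makespan = 42

42


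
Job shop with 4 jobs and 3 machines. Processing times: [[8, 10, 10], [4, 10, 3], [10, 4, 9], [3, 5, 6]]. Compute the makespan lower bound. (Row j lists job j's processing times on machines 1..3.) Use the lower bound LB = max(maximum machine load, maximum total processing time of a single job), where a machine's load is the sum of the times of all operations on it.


Machine loads:
  Machine 1: 8 + 4 + 10 + 3 = 25
  Machine 2: 10 + 10 + 4 + 5 = 29
  Machine 3: 10 + 3 + 9 + 6 = 28
Max machine load = 29
Job totals:
  Job 1: 28
  Job 2: 17
  Job 3: 23
  Job 4: 14
Max job total = 28
Lower bound = max(29, 28) = 29

29


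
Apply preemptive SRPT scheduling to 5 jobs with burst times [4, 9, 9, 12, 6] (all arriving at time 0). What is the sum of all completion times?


Since all jobs arrive at t=0, SRPT equals SPT ordering.
SPT order: [4, 6, 9, 9, 12]
Completion times:
  Job 1: p=4, C=4
  Job 2: p=6, C=10
  Job 3: p=9, C=19
  Job 4: p=9, C=28
  Job 5: p=12, C=40
Total completion time = 4 + 10 + 19 + 28 + 40 = 101

101


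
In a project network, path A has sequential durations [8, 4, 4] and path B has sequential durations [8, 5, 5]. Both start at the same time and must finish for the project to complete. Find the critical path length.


Path A total = 8 + 4 + 4 = 16
Path B total = 8 + 5 + 5 = 18
Critical path = longest path = max(16, 18) = 18

18


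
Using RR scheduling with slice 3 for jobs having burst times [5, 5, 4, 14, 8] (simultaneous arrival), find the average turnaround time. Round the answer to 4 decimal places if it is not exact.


Time quantum = 3
Execution trace:
  J1 runs 3 units, time = 3
  J2 runs 3 units, time = 6
  J3 runs 3 units, time = 9
  J4 runs 3 units, time = 12
  J5 runs 3 units, time = 15
  J1 runs 2 units, time = 17
  J2 runs 2 units, time = 19
  J3 runs 1 units, time = 20
  J4 runs 3 units, time = 23
  J5 runs 3 units, time = 26
  J4 runs 3 units, time = 29
  J5 runs 2 units, time = 31
  J4 runs 3 units, time = 34
  J4 runs 2 units, time = 36
Finish times: [17, 19, 20, 36, 31]
Average turnaround = 123/5 = 24.6

24.6


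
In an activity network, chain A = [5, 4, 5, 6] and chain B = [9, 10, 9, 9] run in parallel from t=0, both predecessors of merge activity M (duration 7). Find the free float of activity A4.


ES(A4) = sum of predecessors on chain A = 14
EF(A4) = ES + duration = 14 + 6 = 20
Successor of A4 is M. ES(M) = max(sum(A), sum(B)) = max(20, 37) = 37
Free float = ES(successor) - EF(current) = 37 - 20 = 17

17


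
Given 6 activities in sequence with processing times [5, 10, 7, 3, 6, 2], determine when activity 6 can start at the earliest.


Activity 6 starts after activities 1 through 5 complete.
Predecessor durations: [5, 10, 7, 3, 6]
ES = 5 + 10 + 7 + 3 + 6 = 31

31


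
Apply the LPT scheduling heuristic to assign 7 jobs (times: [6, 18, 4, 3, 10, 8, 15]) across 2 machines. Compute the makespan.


Sort jobs in decreasing order (LPT): [18, 15, 10, 8, 6, 4, 3]
Assign each job to the least loaded machine:
  Machine 1: jobs [18, 8, 4, 3], load = 33
  Machine 2: jobs [15, 10, 6], load = 31
Makespan = max load = 33

33


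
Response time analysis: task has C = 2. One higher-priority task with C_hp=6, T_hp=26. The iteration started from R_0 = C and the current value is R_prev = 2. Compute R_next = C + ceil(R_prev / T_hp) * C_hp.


R_next = C + ceil(R_prev / T_hp) * C_hp
ceil(2 / 26) = ceil(0.0769) = 1
Interference = 1 * 6 = 6
R_next = 2 + 6 = 8

8


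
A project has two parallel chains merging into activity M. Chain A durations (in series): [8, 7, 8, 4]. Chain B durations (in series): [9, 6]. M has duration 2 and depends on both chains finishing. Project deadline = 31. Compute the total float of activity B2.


Forward pass: ES(B2) = sum of predecessors on chain B = 9
EF = ES + duration = 9 + 6 = 15
Backward pass: LF(M) = deadline = 31; LS(M) = 31 - 2 = 29
LF(B2) = LS(M) - sum(successors on chain B) = 29 - 0 = 29
LS = LF - duration = 29 - 6 = 23
Total float = LS - ES = 23 - 9 = 14

14


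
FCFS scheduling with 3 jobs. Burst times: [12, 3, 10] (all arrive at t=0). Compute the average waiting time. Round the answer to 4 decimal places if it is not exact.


FCFS order (as given): [12, 3, 10]
Waiting times:
  Job 1: wait = 0
  Job 2: wait = 12
  Job 3: wait = 15
Sum of waiting times = 27
Average waiting time = 27/3 = 9.0

9.0


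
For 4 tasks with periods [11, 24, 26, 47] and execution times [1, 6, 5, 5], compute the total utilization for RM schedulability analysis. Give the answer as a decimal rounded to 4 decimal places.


Compute individual utilizations (exact fractions):
  Task 1: C/T = 1/11 (approx. 0.0909)
  Task 2: C/T = 6/24 = 1/4 (approx. 0.25)
  Task 3: C/T = 5/26 (approx. 0.1923)
  Task 4: C/T = 5/47 (approx. 0.1064)
Total utilization U = 1/11 + 1/4 + 5/26 + 5/47 = 17195/26884
Rounded to 4 decimal places: U = 0.6396
RM (Liu & Layland) bound for 4 tasks = 0.756828; compare with U = 17195/26884 (approx. 0.639600)
U <= bound, so schedulable by RM sufficient condition.

0.6396
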